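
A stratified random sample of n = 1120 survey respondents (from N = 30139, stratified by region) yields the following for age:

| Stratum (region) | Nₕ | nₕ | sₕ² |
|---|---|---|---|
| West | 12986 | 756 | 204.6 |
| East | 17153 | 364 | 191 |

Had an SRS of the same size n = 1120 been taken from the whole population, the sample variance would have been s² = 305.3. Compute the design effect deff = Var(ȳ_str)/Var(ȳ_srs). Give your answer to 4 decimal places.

0.8141

Var(ȳ_str) = Σ Wₕ²(1−fₕ)sₕ²/nₕ with Wₕ = Nₕ/30139:
  West: (12986/30139)²·(1−756/12986)·204.6/756 = 0.047318178
  East: (17153/30139)²·(1−364/17153)·191/364 = 0.16635629
  → Var(ȳ_str) = 0.21367447.
Var(ȳ_srs) = (1 − 1120/30139)·305.3/1120 = 0.26245955.
deff = 0.21367447 / 0.26245955 = 0.8141.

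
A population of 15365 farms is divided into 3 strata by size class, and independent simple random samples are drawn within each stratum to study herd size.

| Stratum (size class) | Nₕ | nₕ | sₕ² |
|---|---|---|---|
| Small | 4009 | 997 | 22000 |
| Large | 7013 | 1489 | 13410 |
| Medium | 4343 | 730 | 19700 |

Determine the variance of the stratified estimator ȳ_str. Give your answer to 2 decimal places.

4.40

Var(ȳ_str) = Σₕ Wₕ²(1 − fₕ)sₕ²/nₕ with Wₕ = Nₕ/N, N = 15365.
Small: Wₕ = 0.26091767; term = 0.26091767²·(1 − 0.24869045)·22000/997 = 1.1286347.
Large: Wₕ = 0.45642694; term = 0.45642694²·(1 − 0.21231998)·13410/1489 = 1.4778367.
Medium: Wₕ = 0.28265539; term = 0.28265539²·(1 − 0.16808658)·19700/730 = 1.7936431.
Sum = 4.4001145.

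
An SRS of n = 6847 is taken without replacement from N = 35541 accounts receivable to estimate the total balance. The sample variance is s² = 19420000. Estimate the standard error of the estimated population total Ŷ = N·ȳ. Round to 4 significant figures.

Var(Ŷ) = N²·Var(ȳ) = N²·(1 − n/N)·s²/n.
f = 6847/35541 = 0.19265074; Var(ȳ) = 0.80734926·19420000/6847 = 2289.8675.
Var(Ŷ) = 35541² · 2289.8675 = 2.8924752 × 10^12.
SE(Ŷ) = √(2.8924752 × 10^12) = 1.701 × 10^6.

1.701 × 10^6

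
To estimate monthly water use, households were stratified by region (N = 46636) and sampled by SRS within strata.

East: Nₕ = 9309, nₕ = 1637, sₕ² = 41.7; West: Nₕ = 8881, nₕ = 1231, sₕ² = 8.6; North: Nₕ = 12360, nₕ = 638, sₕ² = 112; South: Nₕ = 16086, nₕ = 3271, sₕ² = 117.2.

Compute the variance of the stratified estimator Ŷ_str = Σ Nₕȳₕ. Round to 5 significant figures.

Var(Ŷ_str) = Σₕ Nₕ²(1 − fₕ)sₕ²/nₕ.
East: 9309²·(1 − 1637/9309)·41.7/1637 = 1.8192777 × 10^6.
West: 8881²·(1 − 1231/8881)·8.6/1231 = 474639.31.
North: 12360²·(1 − 638/12360)·112/638 = 2.5434168 × 10^7.
South: 16086²·(1 − 3271/16086)·117.2/3271 = 7.3860755 × 10^6.
Sum = 3.5114161 × 10^7.

3.5114 × 10^7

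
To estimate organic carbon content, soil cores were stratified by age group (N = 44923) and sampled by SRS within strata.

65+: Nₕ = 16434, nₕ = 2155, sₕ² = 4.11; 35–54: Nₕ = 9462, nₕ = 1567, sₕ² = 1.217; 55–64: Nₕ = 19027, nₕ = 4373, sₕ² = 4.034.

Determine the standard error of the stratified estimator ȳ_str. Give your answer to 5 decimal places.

Var(ȳ_str) = Σₕ Wₕ²(1 − fₕ)sₕ²/nₕ with Wₕ = Nₕ/N, N = 44923.
65+: Wₕ = 0.36582597; term = 0.36582597²·(1 − 0.13113058)·4.11/2155 = 2.2176761 × 10^-4.
35–54: Wₕ = 0.21062707; term = 0.21062707²·(1 − 0.16560981)·1.217/1567 = 2.8748763 × 10^-5.
55–64: Wₕ = 0.42354696; term = 0.42354696²·(1 − 0.22983129)·4.034/4373 = 1.2745164 × 10^-4.
Sum = 3.7796801 × 10^-4.
SE = √(3.7796801 × 10^-4) = 0.01944.

0.01944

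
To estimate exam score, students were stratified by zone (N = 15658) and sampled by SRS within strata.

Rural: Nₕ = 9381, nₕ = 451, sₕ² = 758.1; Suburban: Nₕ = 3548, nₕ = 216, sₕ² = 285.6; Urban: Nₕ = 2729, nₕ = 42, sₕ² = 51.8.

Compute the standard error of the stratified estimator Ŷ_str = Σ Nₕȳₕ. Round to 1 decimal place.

12864.3

Var(Ŷ_str) = Σₕ Nₕ²(1 − fₕ)sₕ²/nₕ.
Rural: 9381²·(1 − 451/9381)·758.1/451 = 1.4081553 × 10^8.
Suburban: 3548²·(1 − 216/3548)·285.6/216 = 1.5631226 × 10^7.
Urban: 2729²·(1 − 42/2729)·51.8/42 = 9.043815 × 10^6.
Sum = 1.6549057 × 10^8.
SE = √(1.6549057 × 10^8) = 12864.3.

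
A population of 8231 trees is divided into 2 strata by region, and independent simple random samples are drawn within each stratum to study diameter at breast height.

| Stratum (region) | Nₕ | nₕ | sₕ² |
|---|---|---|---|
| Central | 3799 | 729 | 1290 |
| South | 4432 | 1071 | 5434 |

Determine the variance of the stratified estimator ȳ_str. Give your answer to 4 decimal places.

1.4202

Var(ȳ_str) = Σₕ Wₕ²(1 − fₕ)sₕ²/nₕ with Wₕ = Nₕ/N, N = 8231.
Central: Wₕ = 0.46154781; term = 0.46154781²·(1 − 0.19189260)·1290/729 = 0.30462437.
South: Wₕ = 0.53845219; term = 0.53845219²·(1 − 0.24165162)·5434/1071 = 1.1155607.
Sum = 1.4201851.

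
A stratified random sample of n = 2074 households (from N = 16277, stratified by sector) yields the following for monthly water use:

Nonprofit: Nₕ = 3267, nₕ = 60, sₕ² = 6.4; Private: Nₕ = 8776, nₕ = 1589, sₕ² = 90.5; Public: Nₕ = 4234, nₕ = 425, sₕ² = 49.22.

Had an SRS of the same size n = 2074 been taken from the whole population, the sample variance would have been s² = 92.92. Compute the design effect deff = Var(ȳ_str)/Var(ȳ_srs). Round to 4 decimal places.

0.6351

Var(ȳ_str) = Σ Wₕ²(1−fₕ)sₕ²/nₕ with Wₕ = Nₕ/16277:
  Nonprofit: (3267/16277)²·(1−60/3267)·6.4/60 = 0.004218209
  Private: (8776/16277)²·(1−1589/8776)·90.5/1589 = 0.013558768
  Public: (4234/16277)²·(1−425/4234)·49.22/425 = 0.0070496212
  → Var(ȳ_str) = 0.024826598.
Var(ȳ_srs) = (1 − 2074/16277)·92.92/2074 = 0.039093646.
deff = 0.024826598 / 0.039093646 = 0.6351.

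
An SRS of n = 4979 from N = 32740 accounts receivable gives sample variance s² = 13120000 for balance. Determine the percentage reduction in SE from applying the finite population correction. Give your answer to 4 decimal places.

7.9173

f = n/N = 4979/32740 = 0.15207697.
SE_no-fpc = √(s²/n) = 51.332906; SE_fpc = √((1−f)s²/n) = 47.268745.
Ratio = √(1−f) = 0.92082736. Reduction = 100·(1 − 0.92082736) = 7.9173%.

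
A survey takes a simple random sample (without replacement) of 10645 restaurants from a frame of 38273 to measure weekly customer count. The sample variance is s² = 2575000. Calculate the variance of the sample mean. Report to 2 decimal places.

Under SRS without replacement, Var(ȳ) = (1 − f)·s²/n with f = n/N = 10645/38273 = 0.27813341.
Var(ȳ) = (1 − 0.27813341)·2575000/10645 = 0.72186659·241.8976 = 174.6178.

174.62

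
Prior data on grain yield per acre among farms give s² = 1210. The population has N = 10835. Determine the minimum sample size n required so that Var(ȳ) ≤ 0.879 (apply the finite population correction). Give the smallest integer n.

Without fpc, n₀ = s²/D = 1210/0.879 = 1376.5643.
With fpc, (1 − n/N)·s²/n ≤ D requires n ≥ n₀/(1 + n₀/N) = 1376.5643/(1 + 1376.5643/10835) = 1221.3893.
Rounding up, n = 1222.

1222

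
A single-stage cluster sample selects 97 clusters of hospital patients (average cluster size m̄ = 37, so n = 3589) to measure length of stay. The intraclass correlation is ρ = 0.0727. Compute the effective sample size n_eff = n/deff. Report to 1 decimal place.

deff = 1 + (37 − 1)·0.0727 = 1 + 2.6172 = 3.6172.
n_eff = 3589 / 3.6172 = 992.2.

992.2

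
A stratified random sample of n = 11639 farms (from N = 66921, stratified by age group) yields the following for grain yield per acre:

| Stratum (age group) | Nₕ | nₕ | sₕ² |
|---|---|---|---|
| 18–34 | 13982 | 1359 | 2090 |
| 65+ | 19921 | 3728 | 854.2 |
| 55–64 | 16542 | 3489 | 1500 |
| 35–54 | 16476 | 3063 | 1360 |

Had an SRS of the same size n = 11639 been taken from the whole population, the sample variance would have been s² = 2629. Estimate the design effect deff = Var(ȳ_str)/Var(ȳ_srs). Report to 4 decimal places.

0.6418

Var(ȳ_str) = Σ Wₕ²(1−fₕ)sₕ²/nₕ with Wₕ = Nₕ/66921:
  18–34: (13982/66921)²·(1−1359/13982)·2090/1359 = 0.060608546
  65+: (19921/66921)²·(1−3728/19921)·854.2/3728 = 0.016504306
  55–64: (16542/66921)²·(1−3489/16542)·1500/3489 = 0.020728305
  35–54: (16476/66921)²·(1−3063/16476)·1360/3063 = 0.021910121
  → Var(ȳ_str) = 0.11975128.
Var(ȳ_srs) = (1 − 11639/66921)·2629/11639 = 0.18659338.
deff = 0.11975128 / 0.18659338 = 0.6418.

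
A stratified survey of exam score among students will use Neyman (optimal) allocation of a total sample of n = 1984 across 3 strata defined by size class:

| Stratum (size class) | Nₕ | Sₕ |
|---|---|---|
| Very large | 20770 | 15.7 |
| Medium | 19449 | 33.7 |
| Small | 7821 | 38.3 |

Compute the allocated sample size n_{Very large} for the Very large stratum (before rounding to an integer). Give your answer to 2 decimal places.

Neyman allocation: nₕ = n·NₕSₕ / Σⱼ NⱼSⱼ.
Σ NⱼSⱼ = 20770·15.7 + 19449·33.7 + 7821·38.3 = 1.2810646 × 10^6.
n_{Very large} = 1984·20770·15.7 / (1.2810646 × 10^6) = 505.02.

505.02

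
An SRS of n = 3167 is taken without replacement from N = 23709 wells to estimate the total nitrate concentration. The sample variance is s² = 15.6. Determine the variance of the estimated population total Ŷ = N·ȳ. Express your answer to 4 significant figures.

Var(Ŷ) = N²·Var(ȳ) = N²·(1 − n/N)·s²/n.
f = 3167/23709 = 0.13357797; Var(ȳ) = 0.86642203·15.6/3167 = 0.0042678193.
Var(Ŷ) = 23709² · 0.0042678193 = 2.3990124 × 10^6.

2.399 × 10^6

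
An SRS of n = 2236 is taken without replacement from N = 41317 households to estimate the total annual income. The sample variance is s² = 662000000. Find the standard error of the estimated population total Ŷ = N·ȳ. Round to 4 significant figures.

2.186 × 10^7

Var(Ŷ) = N²·Var(ȳ) = N²·(1 − n/N)·s²/n.
f = 2236/41317 = 0.05411816; Var(ȳ) = 0.94588184·662000000/2236 = 280041.94.
Var(Ŷ) = 41317² · 280041.94 = 4.7805805 × 10^14.
SE(Ŷ) = √(4.7805805 × 10^14) = 2.186 × 10^7.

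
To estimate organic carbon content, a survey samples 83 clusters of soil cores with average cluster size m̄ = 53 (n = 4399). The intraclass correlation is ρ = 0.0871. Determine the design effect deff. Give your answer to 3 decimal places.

deff = 1 + (53 − 1)·0.0871 = 1 + 4.5292 = 5.5292.

5.529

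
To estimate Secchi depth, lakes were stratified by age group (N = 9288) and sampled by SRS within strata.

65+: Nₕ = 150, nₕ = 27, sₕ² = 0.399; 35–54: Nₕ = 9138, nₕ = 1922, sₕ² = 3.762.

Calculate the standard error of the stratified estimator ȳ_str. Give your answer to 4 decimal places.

0.0387

Var(ȳ_str) = Σₕ Wₕ²(1 − fₕ)sₕ²/nₕ with Wₕ = Nₕ/N, N = 9288.
65+: Wₕ = 0.01614987; term = 0.01614987²·(1 − 0.18000000)·0.399/27 = 3.1605385 × 10^-6.
35–54: Wₕ = 0.98385013; term = 0.98385013²·(1 − 0.21033049)·3.762/1922 = 0.0014961277.
Sum = 0.0014992882.
SE = √(0.0014992882) = 0.0387.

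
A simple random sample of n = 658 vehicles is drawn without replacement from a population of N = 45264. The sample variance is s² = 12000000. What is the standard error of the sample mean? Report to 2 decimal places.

Under SRS without replacement, Var(ȳ) = (1 − f)·s²/n with f = n/N = 658/45264 = 0.01453694.
Var(ȳ) = (1 − 0.01453694)·12000000/658 = 0.98546306·18237.082 = 17971.971.
SE(ȳ) = √(17971.971) = 134.06.

134.06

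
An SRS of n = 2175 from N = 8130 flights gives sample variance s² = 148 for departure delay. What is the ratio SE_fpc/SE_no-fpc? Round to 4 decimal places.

f = n/N = 2175/8130 = 0.26752768.
SE_no-fpc = √(s²/n) = 0.26085624; SE_fpc = √((1−f)s²/n) = 0.22325276.
Ratio = √(1−f) = 0.85584597.

0.8558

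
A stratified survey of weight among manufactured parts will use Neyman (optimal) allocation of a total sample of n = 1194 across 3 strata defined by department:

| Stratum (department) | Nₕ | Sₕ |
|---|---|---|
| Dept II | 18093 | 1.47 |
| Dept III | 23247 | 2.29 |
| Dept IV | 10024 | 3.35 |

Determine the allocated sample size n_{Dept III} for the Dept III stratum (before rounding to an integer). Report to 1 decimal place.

Neyman allocation: nₕ = n·NₕSₕ / Σⱼ NⱼSⱼ.
Σ NⱼSⱼ = 18093·1.47 + 23247·2.29 + 10024·3.35 = 113412.74.
n_{Dept III} = 1194·23247·2.29 / 113412.74 = 560.5.

560.5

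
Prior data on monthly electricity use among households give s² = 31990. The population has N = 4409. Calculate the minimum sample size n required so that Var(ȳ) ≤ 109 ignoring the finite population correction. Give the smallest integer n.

294

Without fpc, n₀ = s²/D = 31990/109 = 293.4862.
Rounding up, n = 294.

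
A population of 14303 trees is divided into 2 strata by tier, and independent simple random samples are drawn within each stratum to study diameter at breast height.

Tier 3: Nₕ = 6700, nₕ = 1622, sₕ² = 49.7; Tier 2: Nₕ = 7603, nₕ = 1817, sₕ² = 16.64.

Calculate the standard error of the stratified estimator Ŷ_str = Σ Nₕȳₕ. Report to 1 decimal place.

1202.2

Var(Ŷ_str) = Σₕ Nₕ²(1 − fₕ)sₕ²/nₕ.
Tier 3: 6700²·(1 − 1622/6700)·49.7/1622 = 1.0424927 × 10^6.
Tier 2: 7603²·(1 − 1817/7603)·16.64/1817 = 402867.11.
Sum = 1.4453598 × 10^6.
SE = √(1.4453598 × 10^6) = 1202.2.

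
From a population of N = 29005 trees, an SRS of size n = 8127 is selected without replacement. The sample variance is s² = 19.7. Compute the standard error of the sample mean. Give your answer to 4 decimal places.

0.0418

Under SRS without replacement, Var(ȳ) = (1 − f)·s²/n with f = n/N = 8127/29005 = 0.28019307.
Var(ȳ) = (1 − 0.28019307)·19.7/8127 = 0.71980693·0.0024240187 = 0.0017448255.
SE(ȳ) = √(0.0017448255) = 0.0418.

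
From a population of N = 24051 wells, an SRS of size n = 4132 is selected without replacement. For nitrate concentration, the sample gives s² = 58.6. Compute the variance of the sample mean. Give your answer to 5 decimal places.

0.01175

Under SRS without replacement, Var(ȳ) = (1 − f)·s²/n with f = n/N = 4132/24051 = 0.17180159.
Var(ȳ) = (1 − 0.17180159)·58.6/4132 = 0.82819841·0.014181994 = 0.011745505.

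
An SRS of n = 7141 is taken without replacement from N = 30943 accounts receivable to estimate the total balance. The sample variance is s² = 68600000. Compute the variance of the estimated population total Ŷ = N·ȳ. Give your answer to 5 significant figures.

7.0752 × 10^12

Var(Ŷ) = N²·Var(ȳ) = N²·(1 − n/N)·s²/n.
f = 7141/30943 = 0.23077917; Var(ȳ) = 0.76922083·68600000/7141 = 7389.5181.
Var(Ŷ) = 30943² · 7389.5181 = 7.0752363 × 10^12.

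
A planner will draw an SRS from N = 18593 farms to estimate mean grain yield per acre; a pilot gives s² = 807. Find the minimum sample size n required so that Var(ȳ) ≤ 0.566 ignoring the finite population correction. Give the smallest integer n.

Without fpc, n₀ = s²/D = 807/0.566 = 1425.7951.
Rounding up, n = 1426.

1426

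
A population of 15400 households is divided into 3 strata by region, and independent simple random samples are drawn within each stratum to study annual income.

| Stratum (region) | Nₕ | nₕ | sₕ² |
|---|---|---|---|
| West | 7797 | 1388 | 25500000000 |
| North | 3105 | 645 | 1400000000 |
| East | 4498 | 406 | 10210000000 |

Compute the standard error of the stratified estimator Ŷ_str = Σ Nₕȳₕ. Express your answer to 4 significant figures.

3.738 × 10^7

Var(Ŷ_str) = Σₕ Nₕ²(1 − fₕ)sₕ²/nₕ.
West: 7797²·(1 − 1388/7797)·25500000000/1388 = 9.1805462 × 10^14.
North: 3105²·(1 − 645/3105)·1400000000/645 = 1.6579256 × 10^13.
East: 4498²·(1 − 406/4498)·10210000000/406 = 4.6286547 × 10^14.
Sum = 1.3974993 × 10^15.
SE = √(1.3974993 × 10^15) = 3.738 × 10^7.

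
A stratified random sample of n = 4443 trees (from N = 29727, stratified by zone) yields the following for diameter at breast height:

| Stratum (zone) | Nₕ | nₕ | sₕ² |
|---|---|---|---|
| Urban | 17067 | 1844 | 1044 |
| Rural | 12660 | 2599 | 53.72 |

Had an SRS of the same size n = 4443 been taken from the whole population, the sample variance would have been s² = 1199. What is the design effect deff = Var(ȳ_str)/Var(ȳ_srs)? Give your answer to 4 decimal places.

Var(ȳ_str) = Σ Wₕ²(1−fₕ)sₕ²/nₕ with Wₕ = Nₕ/29727:
  Urban: (17067/29727)²·(1−1844/17067)·1044/1844 = 0.16645424
  Rural: (12660/29727)²·(1−2599/12660)·53.72/2599 = 0.0029792189
  → Var(ȳ_str) = 0.16943346.
Var(ȳ_srs) = (1 − 4443/29727)·1199/4443 = 0.229529.
deff = 0.16943346 / 0.229529 = 0.7382.

0.7382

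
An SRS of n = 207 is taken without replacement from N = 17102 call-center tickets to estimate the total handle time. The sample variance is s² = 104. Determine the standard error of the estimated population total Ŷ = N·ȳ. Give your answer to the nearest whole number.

Var(Ŷ) = N²·Var(ȳ) = N²·(1 − n/N)·s²/n.
f = 207/17102 = 0.01210385; Var(ȳ) = 0.98789615·104/207 = 0.4963343.
Var(Ŷ) = 17102² · 0.4963343 = 1.4516706 × 10^8.
SE(Ŷ) = √(1.4516706 × 10^8) = 12049.

12049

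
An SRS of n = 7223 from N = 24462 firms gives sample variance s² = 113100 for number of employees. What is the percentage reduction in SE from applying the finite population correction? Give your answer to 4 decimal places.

f = n/N = 7223/24462 = 0.29527430.
SE_no-fpc = √(s²/n) = 3.9570587; SE_fpc = √((1−f)s²/n) = 3.3218694.
Ratio = √(1−f) = 0.83947942. Reduction = 100·(1 − 0.83947942) = 16.0521%.

16.0521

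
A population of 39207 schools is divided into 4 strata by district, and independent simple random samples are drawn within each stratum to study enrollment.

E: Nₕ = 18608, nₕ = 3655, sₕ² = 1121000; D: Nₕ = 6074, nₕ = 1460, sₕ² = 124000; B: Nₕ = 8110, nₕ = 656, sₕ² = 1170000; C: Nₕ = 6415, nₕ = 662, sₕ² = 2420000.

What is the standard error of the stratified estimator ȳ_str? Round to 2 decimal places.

14.66

Var(ȳ_str) = Σₕ Wₕ²(1 − fₕ)sₕ²/nₕ with Wₕ = Nₕ/N, N = 39207.
E: Wₕ = 0.47460913; term = 0.47460913²·(1 − 0.19642089)·1121000/3655 = 55.516111.
D: Wₕ = 0.15492132; term = 0.15492132²·(1 − 0.24036878)·124000/1460 = 1.5484386.
B: Wₕ = 0.20685082; term = 0.20685082²·(1 − 0.08088779)·1170000/656 = 70.139883.
C: Wₕ = 0.16361874; term = 0.16361874²·(1 − 0.10319564)·2420000/662 = 87.764965.
Sum = 214.9694.
SE = √(214.9694) = 14.66.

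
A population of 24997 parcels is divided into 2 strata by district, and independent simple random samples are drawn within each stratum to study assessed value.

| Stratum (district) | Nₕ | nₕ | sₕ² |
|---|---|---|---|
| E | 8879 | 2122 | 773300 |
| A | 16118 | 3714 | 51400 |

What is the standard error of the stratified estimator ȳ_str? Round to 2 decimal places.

Var(ȳ_str) = Σₕ Wₕ²(1 − fₕ)sₕ²/nₕ with Wₕ = Nₕ/N, N = 24997.
E: Wₕ = 0.35520262; term = 0.35520262²·(1 − 0.23899088)·773300/2122 = 34.990071.
A: Wₕ = 0.64479738; term = 0.64479738²·(1 − 0.23042561)·51400/3714 = 4.4281095.
Sum = 39.418181.
SE = √(39.418181) = 6.28.

6.28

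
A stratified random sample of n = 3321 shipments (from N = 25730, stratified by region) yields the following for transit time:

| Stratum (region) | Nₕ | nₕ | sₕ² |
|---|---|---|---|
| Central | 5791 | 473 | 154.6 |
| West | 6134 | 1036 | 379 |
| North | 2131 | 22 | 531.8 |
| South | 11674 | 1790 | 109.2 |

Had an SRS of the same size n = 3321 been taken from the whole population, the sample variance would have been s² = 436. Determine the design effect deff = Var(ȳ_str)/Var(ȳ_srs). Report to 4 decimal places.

Var(ȳ_str) = Σ Wₕ²(1−fₕ)sₕ²/nₕ with Wₕ = Nₕ/25730:
  Central: (5791/25730)²·(1−473/5791)·154.6/473 = 0.015204449
  West: (6134/25730)²·(1−1036/6134)·379/1036 = 0.01727999
  North: (2131/25730)²·(1−22/2131)·531.8/22 = 0.16409907
  South: (11674/25730)²·(1−1790/11674)·109.2/1790 = 0.010632673
  → Var(ȳ_str) = 0.20721618.
Var(ȳ_srs) = (1 − 3321/25730)·436/3321 = 0.11434056.
deff = 0.20721618 / 0.11434056 = 1.8123.

1.8123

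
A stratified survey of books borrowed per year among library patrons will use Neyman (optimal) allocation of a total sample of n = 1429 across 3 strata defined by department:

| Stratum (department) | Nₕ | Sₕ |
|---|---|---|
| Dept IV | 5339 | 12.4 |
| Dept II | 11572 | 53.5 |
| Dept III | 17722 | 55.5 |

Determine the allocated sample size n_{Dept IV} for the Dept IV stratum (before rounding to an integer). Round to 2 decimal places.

Neyman allocation: nₕ = n·NₕSₕ / Σⱼ NⱼSⱼ.
Σ NⱼSⱼ = 5339·12.4 + 11572·53.5 + 17722·55.5 = 1.6688766 × 10^6.
n_{Dept IV} = 1429·5339·12.4 / (1.6688766 × 10^6) = 56.69.

56.69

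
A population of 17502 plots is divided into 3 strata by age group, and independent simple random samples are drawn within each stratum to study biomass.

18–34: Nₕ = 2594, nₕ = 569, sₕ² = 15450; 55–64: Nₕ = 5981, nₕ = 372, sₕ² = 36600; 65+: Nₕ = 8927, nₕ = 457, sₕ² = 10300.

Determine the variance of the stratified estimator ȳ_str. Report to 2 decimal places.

16.80

Var(ȳ_str) = Σₕ Wₕ²(1 − fₕ)sₕ²/nₕ with Wₕ = Nₕ/N, N = 17502.
18–34: Wₕ = 0.14821163; term = 0.14821163²·(1 − 0.21935235)·15450/569 = 0.46562454.
55–64: Wₕ = 0.34173237; term = 0.34173237²·(1 − 0.06219696)·36600/372 = 10.775118.
65+: Wₕ = 0.51005599; term = 0.51005599²·(1 − 0.05119301)·10300/457 = 5.5633273.
Sum = 16.80407.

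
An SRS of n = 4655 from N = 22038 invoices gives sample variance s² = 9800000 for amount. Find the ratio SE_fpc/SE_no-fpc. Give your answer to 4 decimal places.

f = n/N = 4655/22038 = 0.21122606.
SE_no-fpc = √(s²/n) = 45.883147; SE_fpc = √((1−f)s²/n) = 40.750174.
Ratio = √(1−f) = 0.88812946.

0.8881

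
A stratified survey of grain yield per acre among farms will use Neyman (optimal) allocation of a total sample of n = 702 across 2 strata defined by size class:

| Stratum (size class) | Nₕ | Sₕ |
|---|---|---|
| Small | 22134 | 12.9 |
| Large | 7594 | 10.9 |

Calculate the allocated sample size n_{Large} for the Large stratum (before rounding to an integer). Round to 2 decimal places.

157.77

Neyman allocation: nₕ = n·NₕSₕ / Σⱼ NⱼSⱼ.
Σ NⱼSⱼ = 22134·12.9 + 7594·10.9 = 368303.2.
n_{Large} = 702·7594·10.9 / 368303.2 = 157.77.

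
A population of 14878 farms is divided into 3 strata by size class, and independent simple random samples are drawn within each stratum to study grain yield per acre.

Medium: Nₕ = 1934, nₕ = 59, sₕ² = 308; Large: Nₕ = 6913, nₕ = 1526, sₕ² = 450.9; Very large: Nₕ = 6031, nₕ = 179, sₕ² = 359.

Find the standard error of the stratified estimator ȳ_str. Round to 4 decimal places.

Var(ȳ_str) = Σₕ Wₕ²(1 − fₕ)sₕ²/nₕ with Wₕ = Nₕ/N, N = 14878.
Medium: Wₕ = 0.12999059; term = 0.12999059²·(1 − 0.03050672)·308/59 = 0.08551993.
Large: Wₕ = 0.46464579; term = 0.46464579²·(1 − 0.22074353)·450.9/1526 = 0.049710728.
Very large: Wₕ = 0.40536362; term = 0.40536362²·(1 − 0.02967999)·359/179 = 0.31977607.
Sum = 0.45500673.
SE = √(0.45500673) = 0.6745.

0.6745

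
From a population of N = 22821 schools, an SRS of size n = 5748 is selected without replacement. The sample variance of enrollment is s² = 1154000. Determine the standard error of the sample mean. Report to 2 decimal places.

12.26

Under SRS without replacement, Var(ȳ) = (1 − f)·s²/n with f = n/N = 5748/22821 = 0.25187327.
Var(ȳ) = (1 − 0.25187327)·1154000/5748 = 0.74812673·200.76548 = 150.19802.
SE(ȳ) = √(150.19802) = 12.26.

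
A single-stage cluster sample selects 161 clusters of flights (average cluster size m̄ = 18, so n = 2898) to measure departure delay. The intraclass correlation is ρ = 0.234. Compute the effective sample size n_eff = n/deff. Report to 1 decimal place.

deff = 1 + (18 − 1)·0.234 = 1 + 3.978 = 4.978.
n_eff = 2898 / 4.978 = 582.2.

582.2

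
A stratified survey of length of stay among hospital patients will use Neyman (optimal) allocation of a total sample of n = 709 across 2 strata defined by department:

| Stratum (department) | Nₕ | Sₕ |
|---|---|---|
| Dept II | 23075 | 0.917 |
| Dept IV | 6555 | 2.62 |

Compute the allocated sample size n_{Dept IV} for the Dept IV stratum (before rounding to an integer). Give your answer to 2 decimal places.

317.64

Neyman allocation: nₕ = n·NₕSₕ / Σⱼ NⱼSⱼ.
Σ NⱼSⱼ = 23075·0.917 + 6555·2.62 = 38333.875.
n_{Dept IV} = 709·6555·2.62 / 38333.875 = 317.64.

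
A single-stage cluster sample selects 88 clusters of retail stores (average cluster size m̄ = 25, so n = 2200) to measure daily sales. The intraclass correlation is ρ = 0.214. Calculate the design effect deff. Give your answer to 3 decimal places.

deff = 1 + (25 − 1)·0.214 = 1 + 5.136 = 6.136.

6.136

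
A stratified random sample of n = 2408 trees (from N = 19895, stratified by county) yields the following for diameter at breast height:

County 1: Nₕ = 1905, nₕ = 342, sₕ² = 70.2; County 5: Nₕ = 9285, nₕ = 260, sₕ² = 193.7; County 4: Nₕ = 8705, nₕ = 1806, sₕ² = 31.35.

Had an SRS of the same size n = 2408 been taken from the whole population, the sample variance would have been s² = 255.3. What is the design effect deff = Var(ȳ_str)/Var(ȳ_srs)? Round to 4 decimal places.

Var(ȳ_str) = Σ Wₕ²(1−fₕ)sₕ²/nₕ with Wₕ = Nₕ/19895:
  County 1: (1905/19895)²·(1−342/1905)·70.2/342 = 0.0015441059
  County 5: (9285/19895)²·(1−260/9285)·193.7/260 = 0.1577239
  County 4: (8705/19895)²·(1−1806/8705)·31.35/1806 = 0.0026338245
  → Var(ȳ_str) = 0.16190183.
Var(ȳ_srs) = (1 − 2408/19895)·255.3/2408 = 0.093189225.
deff = 0.16190183 / 0.093189225 = 1.7373.

1.7373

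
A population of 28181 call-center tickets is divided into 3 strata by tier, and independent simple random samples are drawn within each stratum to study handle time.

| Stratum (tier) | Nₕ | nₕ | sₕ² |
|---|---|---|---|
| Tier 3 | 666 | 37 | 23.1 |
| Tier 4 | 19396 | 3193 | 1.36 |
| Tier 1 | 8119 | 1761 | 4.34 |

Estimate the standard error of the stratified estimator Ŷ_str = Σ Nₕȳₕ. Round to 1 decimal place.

Var(Ŷ_str) = Σₕ Nₕ²(1 − fₕ)sₕ²/nₕ.
Tier 3: 666²·(1 − 37/666)·23.1/37 = 261538.2.
Tier 4: 19396²·(1 − 3193/19396)·1.36/3193 = 133859.01.
Tier 1: 8119²·(1 − 1761/8119)·4.34/1761 = 127219.43.
Sum = 522616.64.
SE = √(522616.64) = 722.9.

722.9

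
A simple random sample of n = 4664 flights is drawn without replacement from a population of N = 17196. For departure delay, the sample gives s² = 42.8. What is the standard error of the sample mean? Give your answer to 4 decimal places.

Under SRS without replacement, Var(ȳ) = (1 − f)·s²/n with f = n/N = 4664/17196 = 0.27122587.
Var(ȳ) = (1 − 0.27122587)·42.8/4664 = 0.72877413·0.0091766724 = 0.0066877215.
SE(ȳ) = √(0.0066877215) = 0.0818.

0.0818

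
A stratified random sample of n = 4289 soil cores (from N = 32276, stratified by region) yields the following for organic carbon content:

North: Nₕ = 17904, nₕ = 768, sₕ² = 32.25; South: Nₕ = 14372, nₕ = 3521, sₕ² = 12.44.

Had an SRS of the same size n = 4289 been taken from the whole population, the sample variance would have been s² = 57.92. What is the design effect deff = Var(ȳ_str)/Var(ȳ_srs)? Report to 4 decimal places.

Var(ȳ_str) = Σ Wₕ²(1−fₕ)sₕ²/nₕ with Wₕ = Nₕ/32276:
  North: (17904/32276)²·(1−768/17904)·32.25/768 = 0.012367121
  South: (14372/32276)²·(1−3521/14372)·12.44/3521 = 5.2891017 × 10^-4
  → Var(ȳ_str) = 0.012896031.
Var(ȳ_srs) = (1 − 4289/32276)·57.92/4289 = 0.011709791.
deff = 0.012896031 / 0.011709791 = 1.1013.

1.1013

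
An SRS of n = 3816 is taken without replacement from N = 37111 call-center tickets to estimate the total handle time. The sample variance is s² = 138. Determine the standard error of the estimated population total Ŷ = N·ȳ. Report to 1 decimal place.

6684.6

Var(Ŷ) = N²·Var(ȳ) = N²·(1 − n/N)·s²/n.
f = 3816/37111 = 0.10282666; Var(ȳ) = 0.89717334·138/3816 = 0.032444948.
Var(Ŷ) = 37111² · 0.032444948 = 4.4684036 × 10^7.
SE(Ŷ) = √(4.4684036 × 10^7) = 6684.6.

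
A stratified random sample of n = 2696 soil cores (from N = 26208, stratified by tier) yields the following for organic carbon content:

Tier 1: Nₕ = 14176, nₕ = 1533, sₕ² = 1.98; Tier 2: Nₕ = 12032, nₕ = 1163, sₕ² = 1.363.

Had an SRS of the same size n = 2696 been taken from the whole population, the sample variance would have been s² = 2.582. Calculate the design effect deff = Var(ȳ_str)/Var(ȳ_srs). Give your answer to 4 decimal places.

Var(ȳ_str) = Σ Wₕ²(1−fₕ)sₕ²/nₕ with Wₕ = Nₕ/26208:
  Tier 1: (14176/26208)²·(1−1533/14176)·1.98/1533 = 3.3702267 × 10^-4
  Tier 2: (12032/26208)²·(1−1163/12032)·1.363/1163 = 2.2313916 × 10^-4
  → Var(ȳ_str) = 5.6016183 × 10^-4.
Var(ȳ_srs) = (1 − 2696/26208)·2.582/2696 = 8.591956 × 10^-4.
deff = (5.6016183 × 10^-4) / (8.591956 × 10^-4) = 0.6520.

0.6520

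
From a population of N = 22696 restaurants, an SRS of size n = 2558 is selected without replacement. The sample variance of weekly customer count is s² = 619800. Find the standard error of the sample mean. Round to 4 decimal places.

14.6625

Under SRS without replacement, Var(ȳ) = (1 − f)·s²/n with f = n/N = 2558/22696 = 0.11270708.
Var(ȳ) = (1 − 0.11270708)·619800/2558 = 0.88729292·242.29867 = 214.98989.
SE(ȳ) = √(214.98989) = 14.6625.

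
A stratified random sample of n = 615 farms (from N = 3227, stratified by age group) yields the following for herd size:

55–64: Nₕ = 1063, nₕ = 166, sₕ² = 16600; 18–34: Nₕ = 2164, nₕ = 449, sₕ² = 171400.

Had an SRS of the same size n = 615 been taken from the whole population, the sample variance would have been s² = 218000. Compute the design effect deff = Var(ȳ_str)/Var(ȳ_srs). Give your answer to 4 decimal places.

Var(ȳ_str) = Σ Wₕ²(1−fₕ)sₕ²/nₕ with Wₕ = Nₕ/3227:
  55–64: (1063/3227)²·(1−166/1063)·16600/166 = 9.1564637
  18–34: (2164/3227)²·(1−449/2164)·171400/449 = 136.04667
  → Var(ȳ_str) = 145.20313.
Var(ȳ_srs) = (1 − 615/3227)·218000/615 = 286.91654.
deff = 145.20313 / 286.91654 = 0.5061.

0.5061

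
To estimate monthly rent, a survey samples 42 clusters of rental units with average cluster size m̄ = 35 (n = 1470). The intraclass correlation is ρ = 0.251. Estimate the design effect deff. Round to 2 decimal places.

9.53

deff = 1 + (35 − 1)·0.251 = 1 + 8.534 = 9.534.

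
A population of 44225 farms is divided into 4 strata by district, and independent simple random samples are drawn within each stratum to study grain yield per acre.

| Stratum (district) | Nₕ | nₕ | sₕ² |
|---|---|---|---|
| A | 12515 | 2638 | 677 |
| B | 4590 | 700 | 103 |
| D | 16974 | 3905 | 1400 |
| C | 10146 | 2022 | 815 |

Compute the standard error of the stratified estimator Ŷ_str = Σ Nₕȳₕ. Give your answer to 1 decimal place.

Var(Ŷ_str) = Σₕ Nₕ²(1 − fₕ)sₕ²/nₕ.
A: 12515²·(1 − 2638/12515)·677/2638 = 3.1722674 × 10^7.
B: 4590²·(1 − 700/4590)·103/700 = 2.6272504 × 10^6.
D: 16974²·(1 − 3905/16974)·1400/3905 = 7.9530471 × 10^7.
C: 10146²·(1 − 2022/10146)·815/2022 = 3.3223182 × 10^7.
Sum = 1.4710358 × 10^8.
SE = √(1.4710358 × 10^8) = 12128.6.

12128.6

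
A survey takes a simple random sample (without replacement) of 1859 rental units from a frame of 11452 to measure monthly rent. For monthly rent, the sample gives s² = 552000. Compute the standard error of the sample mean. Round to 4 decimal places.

15.7713

Under SRS without replacement, Var(ȳ) = (1 − f)·s²/n with f = n/N = 1859/11452 = 0.16232972.
Var(ȳ) = (1 − 0.16232972)·552000/1859 = 0.83767028·296.93384 = 248.73265.
SE(ȳ) = √(248.73265) = 15.7713.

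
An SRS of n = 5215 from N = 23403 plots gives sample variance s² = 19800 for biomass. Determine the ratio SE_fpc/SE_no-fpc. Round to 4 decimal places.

0.8816

f = n/N = 5215/23403 = 0.22283468.
SE_no-fpc = √(s²/n) = 1.9485226; SE_fpc = √((1−f)s²/n) = 1.7177587.
Ratio = √(1−f) = 0.88156980.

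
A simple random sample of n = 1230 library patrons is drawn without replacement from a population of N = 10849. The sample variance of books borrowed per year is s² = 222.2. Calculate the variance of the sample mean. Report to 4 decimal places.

0.1602

Under SRS without replacement, Var(ȳ) = (1 − f)·s²/n with f = n/N = 1230/10849 = 0.11337450.
Var(ȳ) = (1 − 0.11337450)·222.2/1230 = 0.88662550·0.18065041 = 0.16016926.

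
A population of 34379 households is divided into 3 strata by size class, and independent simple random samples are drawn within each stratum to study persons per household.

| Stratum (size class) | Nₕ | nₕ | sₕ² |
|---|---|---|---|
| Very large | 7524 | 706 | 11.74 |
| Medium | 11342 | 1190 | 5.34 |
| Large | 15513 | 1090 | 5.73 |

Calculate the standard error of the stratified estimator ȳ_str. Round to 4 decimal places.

Var(ȳ_str) = Σₕ Wₕ²(1 − fₕ)sₕ²/nₕ with Wₕ = Nₕ/N, N = 34379.
Very large: Wₕ = 0.21885453; term = 0.21885453²·(1 − 0.09383307)·11.74/706 = 7.217432 × 10^-4.
Medium: Wₕ = 0.32991070; term = 0.32991070²·(1 − 0.10491977)·5.34/1190 = 4.3716871 × 10^-4.
Large: Wₕ = 0.45123477; term = 0.45123477²·(1 − 0.07026365)·5.73/1090 = 9.9516029 × 10^-4.
Sum = 0.0021540722.
SE = √(0.0021540722) = 0.0464.

0.0464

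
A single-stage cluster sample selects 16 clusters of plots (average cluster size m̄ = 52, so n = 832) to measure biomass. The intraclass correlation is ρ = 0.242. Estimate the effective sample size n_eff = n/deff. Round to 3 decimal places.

deff = 1 + (52 − 1)·0.242 = 1 + 12.342 = 13.342.
n_eff = 832 / 13.342 = 62.359.

62.359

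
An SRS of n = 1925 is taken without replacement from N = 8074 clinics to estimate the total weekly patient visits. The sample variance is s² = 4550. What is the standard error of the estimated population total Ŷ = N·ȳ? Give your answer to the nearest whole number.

10833

Var(Ŷ) = N²·Var(ȳ) = N²·(1 − n/N)·s²/n.
f = 1925/8074 = 0.23841962; Var(ȳ) = 0.76158038·4550/1925 = 1.8000991.
Var(Ŷ) = 8074² · 1.8000991 = 1.1734752 × 10^8.
SE(Ŷ) = √(1.1734752 × 10^8) = 10833.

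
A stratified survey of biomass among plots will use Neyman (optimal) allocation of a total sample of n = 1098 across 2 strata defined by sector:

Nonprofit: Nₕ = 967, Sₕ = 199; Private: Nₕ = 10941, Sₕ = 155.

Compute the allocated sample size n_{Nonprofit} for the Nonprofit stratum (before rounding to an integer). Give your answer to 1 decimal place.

Neyman allocation: nₕ = n·NₕSₕ / Σⱼ NⱼSⱼ.
Σ NⱼSⱼ = 967·199 + 10941·155 = 1.888288 × 10^6.
n_{Nonprofit} = 1098·967·199 / (1.888288 × 10^6) = 111.9.

111.9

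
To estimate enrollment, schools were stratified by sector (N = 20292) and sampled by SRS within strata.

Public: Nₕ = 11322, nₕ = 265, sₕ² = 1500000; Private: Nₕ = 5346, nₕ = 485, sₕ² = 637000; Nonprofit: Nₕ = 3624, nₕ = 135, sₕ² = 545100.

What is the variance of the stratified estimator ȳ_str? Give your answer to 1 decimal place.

1927.8

Var(ȳ_str) = Σₕ Wₕ²(1 − fₕ)sₕ²/nₕ with Wₕ = Nₕ/N, N = 20292.
Public: Wₕ = 0.55795387; term = 0.55795387²·(1 − 0.02340576)·1500000/265 = 1720.902.
Private: Wₕ = 0.26345358; term = 0.26345358²·(1 − 0.09072204)·637000/485 = 82.890081.
Nonprofit: Wₕ = 0.17859255; term = 0.17859255²·(1 − 0.03725166)·545100/135 = 123.98863.
Sum = 1927.7807.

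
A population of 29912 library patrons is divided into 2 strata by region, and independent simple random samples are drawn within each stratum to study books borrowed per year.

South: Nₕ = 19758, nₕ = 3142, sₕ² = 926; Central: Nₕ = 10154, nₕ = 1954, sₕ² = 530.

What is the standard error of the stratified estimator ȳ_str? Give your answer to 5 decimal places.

0.36521

Var(ȳ_str) = Σₕ Wₕ²(1 − fₕ)sₕ²/nₕ with Wₕ = Nₕ/N, N = 29912.
South: Wₕ = 0.66053758; term = 0.66053758²·(1 − 0.15902419)·926/3142 = 0.10813925.
Central: Wₕ = 0.33946242; term = 0.33946242²·(1 − 0.19243648)·530/1954 = 0.025241282.
Sum = 0.13338053.
SE = √(0.13338053) = 0.36521.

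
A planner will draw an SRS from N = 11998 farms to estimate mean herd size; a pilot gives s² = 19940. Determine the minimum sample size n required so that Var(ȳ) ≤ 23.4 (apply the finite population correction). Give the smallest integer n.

Without fpc, n₀ = s²/D = 19940/23.4 = 852.1368.
With fpc, (1 − n/N)·s²/n ≤ D requires n ≥ n₀/(1 + n₀/N) = 852.1368/(1 + 852.1368/11998) = 795.6287.
Rounding up, n = 796.

796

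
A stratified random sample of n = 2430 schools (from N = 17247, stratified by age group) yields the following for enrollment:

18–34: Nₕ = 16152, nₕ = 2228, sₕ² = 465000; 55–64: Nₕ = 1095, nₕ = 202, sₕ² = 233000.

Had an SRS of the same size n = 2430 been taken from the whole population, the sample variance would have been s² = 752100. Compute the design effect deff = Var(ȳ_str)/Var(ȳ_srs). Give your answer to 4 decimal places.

Var(ȳ_str) = Σ Wₕ²(1−fₕ)sₕ²/nₕ with Wₕ = Nₕ/17247:
  18–34: (16152/17247)²·(1−2228/16152)·465000/2228 = 157.79781
  55–64: (1095/17247)²·(1−202/1095)·233000/202 = 3.7917789
  → Var(ȳ_str) = 161.58959.
Var(ȳ_srs) = (1 − 2430/17247)·752100/2430 = 265.89859.
deff = 161.58959 / 265.89859 = 0.6077.

0.6077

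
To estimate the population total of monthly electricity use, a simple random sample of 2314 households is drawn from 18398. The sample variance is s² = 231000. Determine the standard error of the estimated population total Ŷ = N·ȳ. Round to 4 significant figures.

171900

Var(Ŷ) = N²·Var(ȳ) = N²·(1 − n/N)·s²/n.
f = 2314/18398 = 0.12577454; Var(ȳ) = 0.87422546·231000/2314 = 87.271427.
Var(Ŷ) = 18398² · 87.271427 = 2.9540191 × 10^10.
SE(Ŷ) = √(2.9540191 × 10^10) = 171900.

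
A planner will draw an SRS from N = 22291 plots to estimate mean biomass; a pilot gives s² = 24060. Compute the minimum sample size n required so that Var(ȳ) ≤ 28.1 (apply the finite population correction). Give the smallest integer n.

Without fpc, n₀ = s²/D = 24060/28.1 = 856.2278.
With fpc, (1 − n/N)·s²/n ≤ D requires n ≥ n₀/(1 + n₀/N) = 856.2278/(1 + 856.2278/22291) = 824.5555.
Rounding up, n = 825.

825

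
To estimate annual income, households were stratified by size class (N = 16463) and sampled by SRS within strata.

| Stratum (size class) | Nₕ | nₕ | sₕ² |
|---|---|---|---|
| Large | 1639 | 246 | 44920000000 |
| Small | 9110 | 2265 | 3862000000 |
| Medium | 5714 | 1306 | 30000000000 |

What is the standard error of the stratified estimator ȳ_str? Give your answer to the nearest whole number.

2016

Var(ȳ_str) = Σₕ Wₕ²(1 − fₕ)sₕ²/nₕ with Wₕ = Nₕ/N, N = 16463.
Large: Wₕ = 0.09955658; term = 0.09955658²·(1 − 0.15009152)·44920000000/246 = 1.538214 × 10^6.
Small: Wₕ = 0.55336208; term = 0.55336208²·(1 − 0.24862788)·3862000000/2265 = 392299.66.
Medium: Wₕ = 0.34708133; term = 0.34708133²·(1 − 0.22856143)·30000000000/1306 = 2.134725 × 10^6.
Sum = 4.0652387 × 10^6.
SE = √(4.0652387 × 10^6) = 2016.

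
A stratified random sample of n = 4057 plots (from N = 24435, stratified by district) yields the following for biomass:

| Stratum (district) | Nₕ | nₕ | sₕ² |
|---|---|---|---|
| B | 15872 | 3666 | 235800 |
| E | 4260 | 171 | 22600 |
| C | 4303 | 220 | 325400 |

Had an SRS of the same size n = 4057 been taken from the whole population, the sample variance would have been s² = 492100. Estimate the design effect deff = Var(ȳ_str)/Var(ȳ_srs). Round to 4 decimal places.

Var(ȳ_str) = Σ Wₕ²(1−fₕ)sₕ²/nₕ with Wₕ = Nₕ/24435:
  B: (15872/24435)²·(1−3666/15872)·235800/3666 = 20.870443
  E: (4260/24435)²·(1−171/4260)·22600/171 = 3.8557987
  C: (4303/24435)²·(1−220/4303)·325400/220 = 43.523209
  → Var(ȳ_str) = 68.249451.
Var(ȳ_srs) = (1 − 4057/24435)·492100/4057 = 101.15738.
deff = 68.249451 / 101.15738 = 0.6747.

0.6747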